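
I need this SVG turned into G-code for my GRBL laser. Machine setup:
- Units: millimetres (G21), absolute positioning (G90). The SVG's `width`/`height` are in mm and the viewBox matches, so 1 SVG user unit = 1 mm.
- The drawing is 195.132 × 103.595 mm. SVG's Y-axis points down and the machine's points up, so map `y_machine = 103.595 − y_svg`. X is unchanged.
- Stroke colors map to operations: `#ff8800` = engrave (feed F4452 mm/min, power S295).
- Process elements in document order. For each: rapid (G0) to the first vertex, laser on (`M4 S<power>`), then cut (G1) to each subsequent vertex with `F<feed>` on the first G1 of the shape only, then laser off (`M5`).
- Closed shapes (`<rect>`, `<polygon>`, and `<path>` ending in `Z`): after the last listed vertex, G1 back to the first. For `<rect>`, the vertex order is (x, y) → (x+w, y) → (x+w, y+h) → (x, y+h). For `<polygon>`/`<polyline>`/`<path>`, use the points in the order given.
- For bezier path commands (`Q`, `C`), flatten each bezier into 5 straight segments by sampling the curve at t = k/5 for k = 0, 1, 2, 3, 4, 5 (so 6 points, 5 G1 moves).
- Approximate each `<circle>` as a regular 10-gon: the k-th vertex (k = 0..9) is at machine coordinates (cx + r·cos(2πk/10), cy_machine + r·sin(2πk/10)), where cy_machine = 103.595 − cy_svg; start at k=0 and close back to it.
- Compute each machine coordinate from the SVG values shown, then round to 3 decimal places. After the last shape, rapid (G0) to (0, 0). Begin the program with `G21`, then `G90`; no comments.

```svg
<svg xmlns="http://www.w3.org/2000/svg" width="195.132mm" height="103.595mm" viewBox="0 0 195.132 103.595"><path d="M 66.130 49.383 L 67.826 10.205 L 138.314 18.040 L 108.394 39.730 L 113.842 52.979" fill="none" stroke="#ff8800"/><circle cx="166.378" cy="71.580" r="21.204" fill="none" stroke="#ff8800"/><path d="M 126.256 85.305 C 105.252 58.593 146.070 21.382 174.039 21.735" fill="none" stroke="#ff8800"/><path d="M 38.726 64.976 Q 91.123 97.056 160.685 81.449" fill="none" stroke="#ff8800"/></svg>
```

viewBox `0 0 195.132 103.595` with mm width/height → 1 unit = 1 mm. Flip: y_m = 103.595 − y_svg.

**Shape 1** — `<path>` open polyline, stroke `#ff8800` → engrave (S295, F4452). Machine vertices: (66.130,54.212) → (67.826,93.390) → (138.314,85.555) → (108.394,63.865) → (113.842,50.616). Open path.

**Shape 2** — `<circle>` circle, stroke `#ff8800` → engrave (S295, F4452). Machine vertices: (187.582,32.015) → (183.532,44.478) → (172.930,52.181) → (159.826,52.181) → (149.224,44.478) → (145.174,32.015) → (149.224,19.552) → (159.826,11.849) → (172.930,11.849) → (183.532,19.552) → (187.582,32.015). Closed: final G1 returns to the first vertex.

**Shape 3** — `<path>` cubic bezier, stroke `#ff8800` → engrave (S295, F4452). Control points (SVG): P0=(126.256,85.305), P1=(105.252,58.593), P2=(146.070,21.382), P3=(174.039,21.735); sampled at t=k/5. Machine vertices: (126.256,18.290) → (120.475,35.193) → (125.947,52.308) → (139.088,67.329) → (156.313,77.949) → (174.039,81.860). Open path.

**Shape 4** — `<path>` quadratic bezier, stroke `#ff8800` → engrave (S295, F4452). Control points (SVG): P0=(38.726,64.976), P1=(91.123,97.056), P2=(160.685,81.449); sampled at t=k/5. Machine vertices: (38.726,38.619) → (60.371,27.694) → (83.390,20.585) → (107.782,17.290) → (133.547,17.811) → (160.685,22.146). Open path.

G21
G90
G0 X66.130 Y54.212
M4 S295
G1 X67.826 Y93.390 F4452
G1 X138.314 Y85.555
G1 X108.394 Y63.865
G1 X113.842 Y50.616
M5
G0 X187.582 Y32.015
M4 S295
G1 X183.532 Y44.478 F4452
G1 X172.930 Y52.181
G1 X159.826 Y52.181
G1 X149.224 Y44.478
G1 X145.174 Y32.015
G1 X149.224 Y19.552
G1 X159.826 Y11.849
G1 X172.930 Y11.849
G1 X183.532 Y19.552
G1 X187.582 Y32.015
M5
G0 X126.256 Y18.290
M4 S295
G1 X120.475 Y35.193 F4452
G1 X125.947 Y52.308
G1 X139.088 Y67.329
G1 X156.313 Y77.949
G1 X174.039 Y81.860
M5
G0 X38.726 Y38.619
M4 S295
G1 X60.371 Y27.694 F4452
G1 X83.390 Y20.585
G1 X107.782 Y17.290
G1 X133.547 Y17.811
G1 X160.685 Y22.146
M5
G0 X0.000 Y0.000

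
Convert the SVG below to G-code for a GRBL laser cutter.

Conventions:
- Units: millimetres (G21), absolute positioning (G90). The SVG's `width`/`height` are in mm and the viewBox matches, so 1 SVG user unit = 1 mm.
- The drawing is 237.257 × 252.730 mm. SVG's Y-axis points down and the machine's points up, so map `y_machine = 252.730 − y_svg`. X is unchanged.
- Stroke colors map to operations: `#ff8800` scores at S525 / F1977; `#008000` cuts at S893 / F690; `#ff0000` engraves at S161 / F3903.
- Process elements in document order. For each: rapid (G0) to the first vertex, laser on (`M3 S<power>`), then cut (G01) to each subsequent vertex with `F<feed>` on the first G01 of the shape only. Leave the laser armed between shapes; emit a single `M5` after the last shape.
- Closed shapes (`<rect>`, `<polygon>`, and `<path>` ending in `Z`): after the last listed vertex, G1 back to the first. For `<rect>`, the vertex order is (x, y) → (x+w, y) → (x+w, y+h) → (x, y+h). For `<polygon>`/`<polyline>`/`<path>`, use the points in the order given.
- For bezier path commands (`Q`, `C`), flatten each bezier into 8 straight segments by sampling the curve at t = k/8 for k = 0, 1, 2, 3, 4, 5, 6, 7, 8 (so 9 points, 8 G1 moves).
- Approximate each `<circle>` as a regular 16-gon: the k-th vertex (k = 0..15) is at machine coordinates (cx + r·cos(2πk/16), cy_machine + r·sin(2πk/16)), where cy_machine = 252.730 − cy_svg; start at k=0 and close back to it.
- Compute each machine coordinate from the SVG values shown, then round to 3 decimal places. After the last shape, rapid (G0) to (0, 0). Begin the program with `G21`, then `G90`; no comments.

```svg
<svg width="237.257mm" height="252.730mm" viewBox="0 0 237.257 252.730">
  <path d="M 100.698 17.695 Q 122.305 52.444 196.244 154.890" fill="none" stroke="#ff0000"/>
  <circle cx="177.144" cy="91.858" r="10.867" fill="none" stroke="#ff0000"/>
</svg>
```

Since the viewBox matches the mm dimensions, user units are millimetres directly. The only transform is the Y-flip y_m = 252.730 − y_svg.

Shape 1 is a quadratic bezier drawn with `<path>`. Its stroke #ff0000 means engrave at S161, F3903. After flipping Y the toolpath is (100.698,235.035) → (106.917,225.290) → (114.772,213.429) → (124.262,199.453) → (135.388,183.362) → (148.149,165.155) → (162.545,144.832) → (178.577,122.394) → (196.244,97.840).

Shape 2 is a circle drawn with `<circle>`. Its stroke #ff0000 means engrave at S161, F3903. After flipping Y the toolpath is (188.011,160.872) → (187.184,165.031) → (184.828,168.556) → (181.303,170.912) → (177.144,171.739) → (172.985,170.912) → (169.460,168.556) → (167.104,165.031) → (166.277,160.872) → (167.104,156.713) → (169.460,153.188) → (172.985,150.832) → (177.144,150.005) → (181.303,150.832) → (184.828,153.188) → (187.184,156.713) → (188.011,160.872), returning to the start.

G21
G90
G0 X100.698 Y235.035
M3 S161
G01 X106.917 Y225.290 F3903
G01 X114.772 Y213.429
G01 X124.262 Y199.453
G01 X135.388 Y183.362
G01 X148.149 Y165.155
G01 X162.545 Y144.832
G01 X178.577 Y122.394
G01 X196.244 Y97.840
G0 X188.011 Y160.872
M3 S161
G01 X187.184 Y165.031 F3903
G01 X184.828 Y168.556
G01 X181.303 Y170.912
G01 X177.144 Y171.739
G01 X172.985 Y170.912
G01 X169.460 Y168.556
G01 X167.104 Y165.031
G01 X166.277 Y160.872
G01 X167.104 Y156.713
G01 X169.460 Y153.188
G01 X172.985 Y150.832
G01 X177.144 Y150.005
G01 X181.303 Y150.832
G01 X184.828 Y153.188
G01 X187.184 Y156.713
G01 X188.011 Y160.872
M5
G0 X0.000 Y0.000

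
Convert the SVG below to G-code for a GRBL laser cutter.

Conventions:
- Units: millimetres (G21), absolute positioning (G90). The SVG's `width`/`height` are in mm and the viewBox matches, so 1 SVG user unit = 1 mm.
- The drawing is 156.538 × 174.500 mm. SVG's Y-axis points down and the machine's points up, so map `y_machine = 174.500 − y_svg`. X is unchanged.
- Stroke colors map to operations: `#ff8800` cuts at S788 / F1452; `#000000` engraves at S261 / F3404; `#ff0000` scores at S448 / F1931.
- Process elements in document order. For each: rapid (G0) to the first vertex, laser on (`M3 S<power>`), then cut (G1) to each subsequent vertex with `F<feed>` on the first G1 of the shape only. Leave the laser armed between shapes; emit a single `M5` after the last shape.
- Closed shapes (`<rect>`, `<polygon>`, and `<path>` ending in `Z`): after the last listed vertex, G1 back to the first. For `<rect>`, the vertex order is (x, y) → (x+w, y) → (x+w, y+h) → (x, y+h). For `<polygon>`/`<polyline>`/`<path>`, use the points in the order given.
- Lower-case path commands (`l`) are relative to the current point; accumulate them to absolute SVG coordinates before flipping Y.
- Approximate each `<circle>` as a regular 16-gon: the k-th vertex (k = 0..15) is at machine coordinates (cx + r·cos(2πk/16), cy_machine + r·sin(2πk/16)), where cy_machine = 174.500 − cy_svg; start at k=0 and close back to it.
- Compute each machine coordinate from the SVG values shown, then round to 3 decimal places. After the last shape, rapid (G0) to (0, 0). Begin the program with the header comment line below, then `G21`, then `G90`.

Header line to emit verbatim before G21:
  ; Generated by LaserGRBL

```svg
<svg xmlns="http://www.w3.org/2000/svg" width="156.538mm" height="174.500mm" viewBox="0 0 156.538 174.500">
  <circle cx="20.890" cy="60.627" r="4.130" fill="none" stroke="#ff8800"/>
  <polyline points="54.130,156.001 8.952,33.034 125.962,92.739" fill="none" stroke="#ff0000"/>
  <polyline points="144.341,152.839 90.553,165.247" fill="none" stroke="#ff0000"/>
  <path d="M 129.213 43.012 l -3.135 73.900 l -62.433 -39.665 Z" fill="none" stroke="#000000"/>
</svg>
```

viewBox `0 0 156.538 174.500` with mm width/height → 1 unit = 1 mm. Flip: y_m = 174.500 − y_svg.

**Shape 1** — `<circle>` circle, stroke `#ff8800` → cut (S788, F1452). Machine vertices: (25.020,113.873) → (24.706,115.453) → (23.810,116.793) → (22.470,117.689) → (20.890,118.003) → (19.310,117.689) → (17.970,116.793) → (17.074,115.453) → (16.760,113.873) → (17.074,112.293) → (17.970,110.953) → (19.310,110.057) → (20.890,109.743) → (22.470,110.057) → (23.810,110.953) → (24.706,112.293) → (25.020,113.873). Closed: final G1 returns to the first vertex.

**Shape 2** — `<polyline>` open polyline, stroke `#ff0000` → score (S448, F1931). Machine vertices: (54.130,18.499) → (8.952,141.466) → (125.962,81.761). Open path.

**Shape 3** — `<polyline>` line segment, stroke `#ff0000` → score (S448, F1931). Machine vertices: (144.341,21.661) → (90.553,9.253). Open path.

**Shape 4** — `<path>` regular polygon, stroke `#000000` → engrave (S261, F3404). Machine vertices: (129.213,131.488) → (126.078,57.588) → (63.645,97.253) → (129.213,131.488). Closed: final G1 returns to the first vertex.

; Generated by LaserGRBL
G21
G90
G0 X25.020 Y113.873
M3 S788
G1 X24.706 Y115.453 F1452
G1 X23.810 Y116.793
G1 X22.470 Y117.689
G1 X20.890 Y118.003
G1 X19.310 Y117.689
G1 X17.970 Y116.793
G1 X17.074 Y115.453
G1 X16.760 Y113.873
G1 X17.074 Y112.293
G1 X17.970 Y110.953
G1 X19.310 Y110.057
G1 X20.890 Y109.743
G1 X22.470 Y110.057
G1 X23.810 Y110.953
G1 X24.706 Y112.293
G1 X25.020 Y113.873
G0 X54.130 Y18.499
M3 S448
G1 X8.952 Y141.466 F1931
G1 X125.962 Y81.761
G0 X144.341 Y21.661
M3 S448
G1 X90.553 Y9.253 F1931
G0 X129.213 Y131.488
M3 S261
G1 X126.078 Y57.588 F3404
G1 X63.645 Y97.253
G1 X129.213 Y131.488
M5
G0 X0.000 Y0.000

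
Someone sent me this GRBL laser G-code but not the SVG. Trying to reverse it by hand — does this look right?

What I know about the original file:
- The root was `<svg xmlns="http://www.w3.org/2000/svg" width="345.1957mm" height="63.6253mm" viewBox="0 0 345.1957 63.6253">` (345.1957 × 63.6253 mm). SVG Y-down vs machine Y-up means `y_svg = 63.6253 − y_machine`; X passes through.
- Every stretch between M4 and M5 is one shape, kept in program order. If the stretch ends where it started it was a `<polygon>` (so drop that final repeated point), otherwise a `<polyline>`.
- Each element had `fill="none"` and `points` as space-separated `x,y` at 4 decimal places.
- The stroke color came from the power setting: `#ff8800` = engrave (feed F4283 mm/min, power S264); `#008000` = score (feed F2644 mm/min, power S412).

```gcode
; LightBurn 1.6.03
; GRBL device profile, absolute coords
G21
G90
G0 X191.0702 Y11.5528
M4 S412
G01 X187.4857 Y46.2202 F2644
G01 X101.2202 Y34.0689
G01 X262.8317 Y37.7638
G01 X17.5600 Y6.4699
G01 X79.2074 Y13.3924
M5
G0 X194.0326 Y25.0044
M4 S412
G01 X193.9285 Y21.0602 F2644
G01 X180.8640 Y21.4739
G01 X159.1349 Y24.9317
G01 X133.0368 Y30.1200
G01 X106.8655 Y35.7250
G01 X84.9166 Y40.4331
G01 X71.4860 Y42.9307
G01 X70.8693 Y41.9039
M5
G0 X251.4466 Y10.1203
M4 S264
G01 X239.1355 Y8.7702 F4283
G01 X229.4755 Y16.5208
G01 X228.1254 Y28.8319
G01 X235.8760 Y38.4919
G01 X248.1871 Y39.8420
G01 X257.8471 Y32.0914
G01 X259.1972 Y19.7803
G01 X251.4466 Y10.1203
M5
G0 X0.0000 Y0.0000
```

Machine Y-up, SVG Y-down with viewBox height 63.6253, so y_svg = 63.6253 − y_machine; X carries over.

Run 1: power S412 maps to stroke `#008000` (score). The run is open, so emit a `<polyline>` with points (Y-flipped): 191.0702,52.0725 187.4857,17.4051 101.2202,29.5564 262.8317,25.8615 17.5600,57.1554 79.2074,50.2329.

Run 2: S412 ⇒ score layer `#008000`. The run is open, so emit a `<polyline>` with points (Y-flipped): 194.0326,38.6209 193.9285,42.5651 180.8640,42.1514 159.1349,38.6936 133.0368,33.5053 106.8655,27.9003 84.9166,23.1922 71.4860,20.6946 70.8693,21.7214.

Run 3: the run's S264 means `#ff8800` (engrave). The run returns to its start, so emit a `<polygon>` with points (Y-flipped): 251.4466,53.5050 239.1355,54.8551 229.4755,47.1045 228.1254,34.7934 235.8760,25.1334 248.1871,23.7833 257.8471,31.5339 259.1972,43.8450.

<svg xmlns="http://www.w3.org/2000/svg" width="345.1957mm" height="63.6253mm" viewBox="0 0 345.1957 63.6253">
  <polyline points="191.0702,52.0725 187.4857,17.4051 101.2202,29.5564 262.8317,25.8615 17.5600,57.1554 79.2074,50.2329" fill="none" stroke="#008000"/>
  <polyline points="194.0326,38.6209 193.9285,42.5651 180.8640,42.1514 159.1349,38.6936 133.0368,33.5053 106.8655,27.9003 84.9166,23.1922 71.4860,20.6946 70.8693,21.7214" fill="none" stroke="#008000"/>
  <polygon points="251.4466,53.5050 239.1355,54.8551 229.4755,47.1045 228.1254,34.7934 235.8760,25.1334 248.1871,23.7833 257.8471,31.5339 259.1972,43.8450" fill="none" stroke="#ff8800"/>
</svg>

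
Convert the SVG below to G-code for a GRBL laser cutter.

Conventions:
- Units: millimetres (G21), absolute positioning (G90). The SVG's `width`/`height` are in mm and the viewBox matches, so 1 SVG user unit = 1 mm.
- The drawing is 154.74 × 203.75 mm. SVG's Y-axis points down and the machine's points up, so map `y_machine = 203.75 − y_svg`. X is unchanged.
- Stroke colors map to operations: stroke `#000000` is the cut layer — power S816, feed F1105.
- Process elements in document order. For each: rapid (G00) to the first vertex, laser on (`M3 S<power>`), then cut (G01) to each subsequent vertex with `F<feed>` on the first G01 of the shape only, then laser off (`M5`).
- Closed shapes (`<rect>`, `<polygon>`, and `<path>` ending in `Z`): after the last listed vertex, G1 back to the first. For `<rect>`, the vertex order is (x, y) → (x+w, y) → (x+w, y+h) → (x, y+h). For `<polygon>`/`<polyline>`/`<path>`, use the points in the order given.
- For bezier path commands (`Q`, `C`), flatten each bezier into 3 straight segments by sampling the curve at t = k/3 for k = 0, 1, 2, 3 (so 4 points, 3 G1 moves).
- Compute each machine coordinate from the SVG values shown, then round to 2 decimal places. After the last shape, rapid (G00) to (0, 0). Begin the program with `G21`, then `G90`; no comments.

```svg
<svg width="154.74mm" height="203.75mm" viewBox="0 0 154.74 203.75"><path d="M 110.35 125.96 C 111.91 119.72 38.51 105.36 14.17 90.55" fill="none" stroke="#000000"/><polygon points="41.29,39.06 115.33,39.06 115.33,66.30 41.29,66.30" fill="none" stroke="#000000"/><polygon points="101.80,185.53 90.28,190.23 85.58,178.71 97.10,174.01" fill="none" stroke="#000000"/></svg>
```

1 u = 1 mm; y_m = 203.75 − y.

[1] `<path>` cubic bezier, #000000→cut S816 F1105: (110.35,77.79) → (91.52,86.45) → (50.27,98.82) → (14.17,113.20)

[2] `<polygon>` rectangle, #000000→cut S816 F1105: (41.29,164.69) → (115.33,164.69) → (115.33,137.45) → (41.29,137.45) → (41.29,164.69) (closed)

[3] `<polygon>` regular polygon, #000000→cut S816 F1105: (101.80,18.22) → (90.28,13.52) → (85.58,25.04) → (97.10,29.74) → (101.80,18.22) (closed)

G21
G90
G00 X110.35 Y77.79
M3 S816
G01 X91.52 Y86.45 F1105
G01 X50.27 Y98.82
G01 X14.17 Y113.20
M5
G00 X41.29 Y164.69
M3 S816
G01 X115.33 Y164.69 F1105
G01 X115.33 Y137.45
G01 X41.29 Y137.45
G01 X41.29 Y164.69
M5
G00 X101.80 Y18.22
M3 S816
G01 X90.28 Y13.52 F1105
G01 X85.58 Y25.04
G01 X97.10 Y29.74
G01 X101.80 Y18.22
M5
G00 X0.00 Y0.00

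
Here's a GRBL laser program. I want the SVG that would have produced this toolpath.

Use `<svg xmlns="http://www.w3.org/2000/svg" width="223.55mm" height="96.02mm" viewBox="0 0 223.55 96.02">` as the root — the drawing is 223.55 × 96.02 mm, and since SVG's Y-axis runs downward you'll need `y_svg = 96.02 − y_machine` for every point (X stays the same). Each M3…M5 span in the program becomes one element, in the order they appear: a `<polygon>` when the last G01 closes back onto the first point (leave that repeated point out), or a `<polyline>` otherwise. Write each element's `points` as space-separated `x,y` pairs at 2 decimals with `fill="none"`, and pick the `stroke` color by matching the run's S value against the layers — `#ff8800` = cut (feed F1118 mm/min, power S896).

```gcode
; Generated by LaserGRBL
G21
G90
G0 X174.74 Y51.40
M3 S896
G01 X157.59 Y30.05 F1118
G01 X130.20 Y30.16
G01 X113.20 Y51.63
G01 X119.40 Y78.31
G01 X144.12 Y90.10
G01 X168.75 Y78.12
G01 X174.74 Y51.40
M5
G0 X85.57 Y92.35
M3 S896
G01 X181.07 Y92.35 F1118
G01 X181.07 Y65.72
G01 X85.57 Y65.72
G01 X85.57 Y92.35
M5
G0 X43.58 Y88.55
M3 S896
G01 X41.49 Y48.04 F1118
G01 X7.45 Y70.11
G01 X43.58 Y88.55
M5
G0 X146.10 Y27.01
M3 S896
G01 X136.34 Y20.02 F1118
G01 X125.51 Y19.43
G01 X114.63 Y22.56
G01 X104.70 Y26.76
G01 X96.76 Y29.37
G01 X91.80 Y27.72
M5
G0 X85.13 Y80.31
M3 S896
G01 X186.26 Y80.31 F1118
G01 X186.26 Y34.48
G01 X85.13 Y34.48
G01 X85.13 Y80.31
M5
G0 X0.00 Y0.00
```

y_svg = 96.02 − y_m. Every run uses S896, so all elements get stroke `#ff8800` (cut).

[1] closed run; points: 174.74,44.62 157.59,65.97 130.20,65.86 113.20,44.39 119.40,17.71 144.12,5.92 168.75,17.90

[2] closed run; points: 85.57,3.67 181.07,3.67 181.07,30.30 85.57,30.30

[3] closed run; points: 43.58,7.47 41.49,47.98 7.45,25.91

[4] open run; points: 146.10,69.01 136.34,76.00 125.51,76.59 114.63,73.46 104.70,69.26 96.76,66.65 91.80,68.30

[5] closed run; points: 85.13,15.71 186.26,15.71 186.26,61.54 85.13,61.54

<svg xmlns="http://www.w3.org/2000/svg" width="223.55mm" height="96.02mm" viewBox="0 0 223.55 96.02">
  <polygon points="174.74,44.62 157.59,65.97 130.20,65.86 113.20,44.39 119.40,17.71 144.12,5.92 168.75,17.90" fill="none" stroke="#ff8800"/>
  <polygon points="85.57,3.67 181.07,3.67 181.07,30.30 85.57,30.30" fill="none" stroke="#ff8800"/>
  <polygon points="43.58,7.47 41.49,47.98 7.45,25.91" fill="none" stroke="#ff8800"/>
  <polyline points="146.10,69.01 136.34,76.00 125.51,76.59 114.63,73.46 104.70,69.26 96.76,66.65 91.80,68.30" fill="none" stroke="#ff8800"/>
  <polygon points="85.13,15.71 186.26,15.71 186.26,61.54 85.13,61.54" fill="none" stroke="#ff8800"/>
</svg>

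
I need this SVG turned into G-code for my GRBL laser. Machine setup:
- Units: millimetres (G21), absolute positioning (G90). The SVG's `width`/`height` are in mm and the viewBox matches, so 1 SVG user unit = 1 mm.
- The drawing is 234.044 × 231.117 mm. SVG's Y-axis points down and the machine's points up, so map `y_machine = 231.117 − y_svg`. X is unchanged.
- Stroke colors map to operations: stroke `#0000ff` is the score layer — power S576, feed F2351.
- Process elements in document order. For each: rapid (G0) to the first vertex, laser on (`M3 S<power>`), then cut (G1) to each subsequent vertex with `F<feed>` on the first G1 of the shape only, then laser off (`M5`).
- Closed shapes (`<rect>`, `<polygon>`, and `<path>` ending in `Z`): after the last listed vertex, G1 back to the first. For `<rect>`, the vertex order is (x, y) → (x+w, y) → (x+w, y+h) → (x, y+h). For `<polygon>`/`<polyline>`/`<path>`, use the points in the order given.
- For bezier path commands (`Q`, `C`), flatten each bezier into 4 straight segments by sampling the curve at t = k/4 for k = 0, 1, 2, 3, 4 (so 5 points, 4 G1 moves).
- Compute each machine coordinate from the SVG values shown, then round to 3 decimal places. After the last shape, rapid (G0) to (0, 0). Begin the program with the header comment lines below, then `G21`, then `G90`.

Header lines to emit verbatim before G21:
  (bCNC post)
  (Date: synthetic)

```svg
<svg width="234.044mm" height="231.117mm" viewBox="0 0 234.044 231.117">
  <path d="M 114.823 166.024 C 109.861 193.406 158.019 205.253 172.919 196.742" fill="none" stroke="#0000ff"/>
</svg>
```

(bCNC post)
(Date: synthetic)
G21
G90
G0 X114.823 Y65.093
M3 S576
G1 X119.712 Y47.545 F2351
G1 X136.423 Y36.274
G1 X156.858 Y31.734
G1 X172.919 Y34.375
M5
G0 X0.000 Y0.000

1 u = 1 mm; y_m = 231.117 − y.

[1] `<path>` cubic bezier, #0000ff→score S576 F2351: (114.823,65.093) → (119.712,47.545) → (136.423,36.274) → (156.858,31.734) → (172.919,34.375)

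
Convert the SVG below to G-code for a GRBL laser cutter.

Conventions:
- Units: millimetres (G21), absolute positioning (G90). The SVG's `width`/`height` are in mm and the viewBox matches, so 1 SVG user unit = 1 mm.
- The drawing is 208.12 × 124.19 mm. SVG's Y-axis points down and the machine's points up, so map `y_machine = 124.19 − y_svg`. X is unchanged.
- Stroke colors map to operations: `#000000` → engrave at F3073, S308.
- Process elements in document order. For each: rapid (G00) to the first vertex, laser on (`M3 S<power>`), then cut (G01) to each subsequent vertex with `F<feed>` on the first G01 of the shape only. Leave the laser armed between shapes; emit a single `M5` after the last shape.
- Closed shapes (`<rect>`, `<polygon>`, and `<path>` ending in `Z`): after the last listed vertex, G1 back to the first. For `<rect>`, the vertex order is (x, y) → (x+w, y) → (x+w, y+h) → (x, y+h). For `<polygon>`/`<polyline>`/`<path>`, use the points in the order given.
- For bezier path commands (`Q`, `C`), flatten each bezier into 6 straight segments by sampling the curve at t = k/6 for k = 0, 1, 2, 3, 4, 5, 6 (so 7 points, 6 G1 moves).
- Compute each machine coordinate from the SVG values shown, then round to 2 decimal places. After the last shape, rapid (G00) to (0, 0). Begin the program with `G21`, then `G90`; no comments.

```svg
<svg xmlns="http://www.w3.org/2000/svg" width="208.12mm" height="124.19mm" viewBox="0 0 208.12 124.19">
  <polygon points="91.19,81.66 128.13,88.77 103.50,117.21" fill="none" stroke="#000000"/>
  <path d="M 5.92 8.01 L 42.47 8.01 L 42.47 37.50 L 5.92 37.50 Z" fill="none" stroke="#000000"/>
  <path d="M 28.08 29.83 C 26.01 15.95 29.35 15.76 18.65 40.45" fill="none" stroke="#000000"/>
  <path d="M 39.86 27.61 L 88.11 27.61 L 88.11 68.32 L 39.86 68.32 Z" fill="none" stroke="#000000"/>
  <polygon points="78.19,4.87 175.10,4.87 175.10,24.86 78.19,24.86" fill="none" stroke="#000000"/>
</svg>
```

viewBox `0 0 208.12 124.19` with mm width/height → 1 unit = 1 mm. Flip: y_m = 124.19 − y_svg.

**Shape 1** — `<polygon>` regular polygon, stroke `#000000` → engrave (S308, F3073). Machine vertices: (91.19,42.53) → (128.13,35.42) → (103.50,6.98) → (91.19,42.53). Closed: final G1 returns to the first vertex.

**Shape 2** — `<path>` rectangle, stroke `#000000` → engrave (S308, F3073). Machine vertices: (5.92,116.18) → (42.47,116.18) → (42.47,86.69) → (5.92,86.69) → (5.92,116.18). Closed: final G1 returns to the first vertex.

**Shape 3** — `<path>` cubic bezier, stroke `#000000` → engrave (S308, F3073). Control points (SVG): P0=(28.08,29.83), P1=(26.01,15.95), P2=(29.35,15.76), P3=(18.65,40.45); sampled at t=k/6. Machine vertices: (28.08,94.36) → (27.41,100.11) → (27.09,103.26) → (26.60,103.51) → (25.39,100.55) → (22.92,94.06) → (18.65,83.74). Open path.

**Shape 4** — `<path>` rectangle, stroke `#000000` → engrave (S308, F3073). Machine vertices: (39.86,96.58) → (88.11,96.58) → (88.11,55.87) → (39.86,55.87) → (39.86,96.58). Closed: final G1 returns to the first vertex.

**Shape 5** — `<polygon>` rectangle, stroke `#000000` → engrave (S308, F3073). Machine vertices: (78.19,119.32) → (175.10,119.32) → (175.10,99.33) → (78.19,99.33) → (78.19,119.32). Closed: final G1 returns to the first vertex.

G21
G90
G00 X91.19 Y42.53
M3 S308
G01 X128.13 Y35.42 F3073
G01 X103.50 Y6.98
G01 X91.19 Y42.53
G00 X5.92 Y116.18
M3 S308
G01 X42.47 Y116.18 F3073
G01 X42.47 Y86.69
G01 X5.92 Y86.69
G01 X5.92 Y116.18
G00 X28.08 Y94.36
M3 S308
G01 X27.41 Y100.11 F3073
G01 X27.09 Y103.26
G01 X26.60 Y103.51
G01 X25.39 Y100.55
G01 X22.92 Y94.06
G01 X18.65 Y83.74
G00 X39.86 Y96.58
M3 S308
G01 X88.11 Y96.58 F3073
G01 X88.11 Y55.87
G01 X39.86 Y55.87
G01 X39.86 Y96.58
G00 X78.19 Y119.32
M3 S308
G01 X175.10 Y119.32 F3073
G01 X175.10 Y99.33
G01 X78.19 Y99.33
G01 X78.19 Y119.32
M5
G00 X0.00 Y0.00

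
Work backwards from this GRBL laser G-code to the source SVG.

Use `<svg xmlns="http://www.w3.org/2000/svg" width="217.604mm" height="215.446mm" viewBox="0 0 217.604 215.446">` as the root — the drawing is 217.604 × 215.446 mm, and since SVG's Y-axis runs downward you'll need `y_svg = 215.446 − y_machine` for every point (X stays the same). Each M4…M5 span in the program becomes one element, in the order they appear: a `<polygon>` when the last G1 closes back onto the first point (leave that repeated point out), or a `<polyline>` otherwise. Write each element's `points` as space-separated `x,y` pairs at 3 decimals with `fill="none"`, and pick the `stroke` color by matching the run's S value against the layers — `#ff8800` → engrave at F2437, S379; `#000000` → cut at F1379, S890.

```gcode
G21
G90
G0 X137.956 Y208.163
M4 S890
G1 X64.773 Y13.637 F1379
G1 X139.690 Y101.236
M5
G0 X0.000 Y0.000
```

<svg xmlns="http://www.w3.org/2000/svg" width="217.604mm" height="215.446mm" viewBox="0 0 217.604 215.446">
  <polyline points="137.956,7.283 64.773,201.809 139.690,114.210" fill="none" stroke="#000000"/>
</svg>

Machine Y-up, SVG Y-down with viewBox height 215.446, so y_svg = 215.446 − y_machine; X carries over. Every run uses S890, so all elements get stroke `#000000` (cut).

Run 1: The run is open, so emit a `<polyline>` with points (Y-flipped): 137.956,7.283 64.773,201.809 139.690,114.210.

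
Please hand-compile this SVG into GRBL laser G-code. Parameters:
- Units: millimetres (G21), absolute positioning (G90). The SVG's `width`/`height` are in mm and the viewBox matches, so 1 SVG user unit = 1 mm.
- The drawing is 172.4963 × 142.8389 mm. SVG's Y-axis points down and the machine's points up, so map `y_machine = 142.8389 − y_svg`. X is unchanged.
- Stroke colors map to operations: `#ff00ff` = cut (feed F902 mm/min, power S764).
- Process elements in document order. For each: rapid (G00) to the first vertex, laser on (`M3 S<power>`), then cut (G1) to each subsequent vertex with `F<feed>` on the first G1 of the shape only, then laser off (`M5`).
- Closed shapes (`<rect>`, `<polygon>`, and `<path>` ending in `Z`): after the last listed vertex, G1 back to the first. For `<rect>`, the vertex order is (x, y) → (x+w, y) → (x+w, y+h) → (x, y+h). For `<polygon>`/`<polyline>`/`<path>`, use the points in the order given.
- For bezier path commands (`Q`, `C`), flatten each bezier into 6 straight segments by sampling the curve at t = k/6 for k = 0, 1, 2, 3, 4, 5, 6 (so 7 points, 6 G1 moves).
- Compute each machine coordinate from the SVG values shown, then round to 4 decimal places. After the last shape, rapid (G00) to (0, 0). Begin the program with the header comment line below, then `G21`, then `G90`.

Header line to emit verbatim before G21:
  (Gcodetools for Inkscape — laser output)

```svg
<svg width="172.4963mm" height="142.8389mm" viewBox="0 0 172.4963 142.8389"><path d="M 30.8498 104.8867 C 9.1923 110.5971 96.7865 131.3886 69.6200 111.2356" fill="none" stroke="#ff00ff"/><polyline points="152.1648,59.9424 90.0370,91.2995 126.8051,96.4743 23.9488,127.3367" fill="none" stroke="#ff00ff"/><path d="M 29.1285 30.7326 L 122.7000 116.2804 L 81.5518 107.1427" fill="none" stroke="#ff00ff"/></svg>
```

Since the viewBox matches the mm dimensions, user units are millimetres directly. The only transform is the Y-flip y_m = 142.8389 − y_svg.

Shape 1 is a cubic bezier drawn with `<path>`. Its stroke #ff00ff means cut at S764, F902. After flipping Y the toolpath is (30.8498,37.9522) → (28.0883,34.0996) → (37.3128,29.2898) → (52.3008,25.0790) → (66.8297,23.0234) → (74.6770,24.6795) → (69.6200,31.6033).

Shape 2 is a open polyline drawn with `<polyline>`. Its stroke #ff00ff means cut at S764, F902. After flipping Y the toolpath is (152.1648,82.8965) → (90.0370,51.5394) → (126.8051,46.3646) → (23.9488,15.5022).

Shape 3 is a open polyline drawn with `<path>`. Its stroke #ff00ff means cut at S764, F902. After flipping Y the toolpath is (29.1285,112.1063) → (122.7000,26.5585) → (81.5518,35.6962).

(Gcodetools for Inkscape — laser output)
G21
G90
G00 X30.8498 Y37.9522
M3 S764
G1 X28.0883 Y34.0996 F902
G1 X37.3128 Y29.2898
G1 X52.3008 Y25.0790
G1 X66.8297 Y23.0234
G1 X74.6770 Y24.6795
G1 X69.6200 Y31.6033
M5
G00 X152.1648 Y82.8965
M3 S764
G1 X90.0370 Y51.5394 F902
G1 X126.8051 Y46.3646
G1 X23.9488 Y15.5022
M5
G00 X29.1285 Y112.1063
M3 S764
G1 X122.7000 Y26.5585 F902
G1 X81.5518 Y35.6962
M5
G00 X0.0000 Y0.0000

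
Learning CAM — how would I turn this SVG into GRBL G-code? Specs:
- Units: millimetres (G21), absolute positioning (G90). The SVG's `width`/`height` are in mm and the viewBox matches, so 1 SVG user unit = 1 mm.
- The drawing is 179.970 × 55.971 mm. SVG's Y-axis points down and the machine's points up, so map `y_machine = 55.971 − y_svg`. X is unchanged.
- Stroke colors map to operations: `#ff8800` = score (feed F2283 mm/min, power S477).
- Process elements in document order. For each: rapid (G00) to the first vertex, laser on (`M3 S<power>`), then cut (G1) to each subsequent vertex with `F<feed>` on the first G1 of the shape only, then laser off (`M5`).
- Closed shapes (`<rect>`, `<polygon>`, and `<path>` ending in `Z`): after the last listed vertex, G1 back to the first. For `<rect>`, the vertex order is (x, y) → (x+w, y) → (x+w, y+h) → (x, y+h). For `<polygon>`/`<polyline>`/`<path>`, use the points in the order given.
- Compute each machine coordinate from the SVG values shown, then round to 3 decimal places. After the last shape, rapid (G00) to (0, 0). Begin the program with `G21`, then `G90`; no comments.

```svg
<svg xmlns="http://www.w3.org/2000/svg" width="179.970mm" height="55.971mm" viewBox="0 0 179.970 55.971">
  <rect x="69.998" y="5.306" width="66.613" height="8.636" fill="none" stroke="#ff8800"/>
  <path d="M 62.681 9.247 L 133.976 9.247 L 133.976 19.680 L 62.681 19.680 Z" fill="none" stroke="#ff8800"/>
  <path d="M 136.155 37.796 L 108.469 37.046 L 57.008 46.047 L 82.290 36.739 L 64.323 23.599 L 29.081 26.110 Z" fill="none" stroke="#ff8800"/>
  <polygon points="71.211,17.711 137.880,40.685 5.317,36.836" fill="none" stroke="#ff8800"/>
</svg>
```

1 u = 1 mm; y_m = 55.971 − y.

[1] `<rect>` rectangle, #ff8800→score S477 F2283: (69.998,50.665) → (136.611,50.665) → (136.611,42.029) → (69.998,42.029) → (69.998,50.665) (closed)

[2] `<path>` rectangle, #ff8800→score S477 F2283: (62.681,46.724) → (133.976,46.724) → (133.976,36.291) → (62.681,36.291) → (62.681,46.724) (closed)

[3] `<path>` closed polygon, #ff8800→score S477 F2283: (136.155,18.175) → (108.469,18.925) → (57.008,9.924) → (82.290,19.232) → (64.323,32.372) → (29.081,29.861) → (136.155,18.175) (closed)

[4] `<polygon>` closed polygon, #ff8800→score S477 F2283: (71.211,38.260) → (137.880,15.286) → (5.317,19.135) → (71.211,38.260) (closed)

G21
G90
G00 X69.998 Y50.665
M3 S477
G1 X136.611 Y50.665 F2283
G1 X136.611 Y42.029
G1 X69.998 Y42.029
G1 X69.998 Y50.665
M5
G00 X62.681 Y46.724
M3 S477
G1 X133.976 Y46.724 F2283
G1 X133.976 Y36.291
G1 X62.681 Y36.291
G1 X62.681 Y46.724
M5
G00 X136.155 Y18.175
M3 S477
G1 X108.469 Y18.925 F2283
G1 X57.008 Y9.924
G1 X82.290 Y19.232
G1 X64.323 Y32.372
G1 X29.081 Y29.861
G1 X136.155 Y18.175
M5
G00 X71.211 Y38.260
M3 S477
G1 X137.880 Y15.286 F2283
G1 X5.317 Y19.135
G1 X71.211 Y38.260
M5
G00 X0.000 Y0.000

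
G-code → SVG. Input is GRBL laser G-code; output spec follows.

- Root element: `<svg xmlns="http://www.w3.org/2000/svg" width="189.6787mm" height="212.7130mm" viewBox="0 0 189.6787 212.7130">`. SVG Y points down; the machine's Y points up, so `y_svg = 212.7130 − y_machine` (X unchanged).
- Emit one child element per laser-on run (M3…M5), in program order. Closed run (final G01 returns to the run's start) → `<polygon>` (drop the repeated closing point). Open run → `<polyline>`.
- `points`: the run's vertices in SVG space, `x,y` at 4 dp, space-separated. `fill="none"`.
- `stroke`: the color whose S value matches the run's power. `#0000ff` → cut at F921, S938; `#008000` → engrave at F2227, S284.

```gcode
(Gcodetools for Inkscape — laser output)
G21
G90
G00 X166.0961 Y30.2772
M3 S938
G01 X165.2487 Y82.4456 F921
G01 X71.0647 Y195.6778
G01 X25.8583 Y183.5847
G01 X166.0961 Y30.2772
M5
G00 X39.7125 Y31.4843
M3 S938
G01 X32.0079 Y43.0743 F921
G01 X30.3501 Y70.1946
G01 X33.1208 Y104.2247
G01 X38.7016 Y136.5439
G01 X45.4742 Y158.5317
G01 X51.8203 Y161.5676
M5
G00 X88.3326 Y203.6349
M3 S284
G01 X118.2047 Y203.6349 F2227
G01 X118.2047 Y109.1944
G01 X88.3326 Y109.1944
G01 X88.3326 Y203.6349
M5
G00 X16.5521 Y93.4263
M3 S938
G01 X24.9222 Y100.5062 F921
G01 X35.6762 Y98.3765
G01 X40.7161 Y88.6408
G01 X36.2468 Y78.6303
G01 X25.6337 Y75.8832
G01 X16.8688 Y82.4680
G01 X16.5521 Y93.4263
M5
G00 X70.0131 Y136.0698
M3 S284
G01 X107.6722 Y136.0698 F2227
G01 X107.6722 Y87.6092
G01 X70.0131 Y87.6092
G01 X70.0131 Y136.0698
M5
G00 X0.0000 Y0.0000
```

Each laser-on run becomes one SVG element. Flip Y back into SVG space with y_svg = 212.7130 − y_machine.

Run 1: S938 ⇒ cut layer `#0000ff`. The run returns to its start, so emit a `<polygon>` with points (Y-flipped): 166.0961,182.4358 165.2487,130.2674 71.0647,17.0352 25.8583,29.1283.

Run 2: the run's S938 means `#0000ff` (cut). The run is open, so emit a `<polyline>` with points (Y-flipped): 39.7125,181.2287 32.0079,169.6387 30.3501,142.5184 33.1208,108.4883 38.7016,76.1691 45.4742,54.1813 51.8203,51.1454.

Run 3: the run's S284 means `#008000` (engrave). The run returns to its start, so emit a `<polygon>` with points (Y-flipped): 88.3326,9.0781 118.2047,9.0781 118.2047,103.5186 88.3326,103.5186.

Run 4: S938 ⇒ cut layer `#0000ff`. The run returns to its start, so emit a `<polygon>` with points (Y-flipped): 16.5521,119.2867 24.9222,112.2068 35.6762,114.3365 40.7161,124.0722 36.2468,134.0827 25.6337,136.8298 16.8688,130.2450.

Run 5: S284 ⇒ engrave layer `#008000`. The run returns to its start, so emit a `<polygon>` with points (Y-flipped): 70.0131,76.6432 107.6722,76.6432 107.6722,125.1038 70.0131,125.1038.

<svg xmlns="http://www.w3.org/2000/svg" width="189.6787mm" height="212.7130mm" viewBox="0 0 189.6787 212.7130">
  <polygon points="166.0961,182.4358 165.2487,130.2674 71.0647,17.0352 25.8583,29.1283" fill="none" stroke="#0000ff"/>
  <polyline points="39.7125,181.2287 32.0079,169.6387 30.3501,142.5184 33.1208,108.4883 38.7016,76.1691 45.4742,54.1813 51.8203,51.1454" fill="none" stroke="#0000ff"/>
  <polygon points="88.3326,9.0781 118.2047,9.0781 118.2047,103.5186 88.3326,103.5186" fill="none" stroke="#008000"/>
  <polygon points="16.5521,119.2867 24.9222,112.2068 35.6762,114.3365 40.7161,124.0722 36.2468,134.0827 25.6337,136.8298 16.8688,130.2450" fill="none" stroke="#0000ff"/>
  <polygon points="70.0131,76.6432 107.6722,76.6432 107.6722,125.1038 70.0131,125.1038" fill="none" stroke="#008000"/>
</svg>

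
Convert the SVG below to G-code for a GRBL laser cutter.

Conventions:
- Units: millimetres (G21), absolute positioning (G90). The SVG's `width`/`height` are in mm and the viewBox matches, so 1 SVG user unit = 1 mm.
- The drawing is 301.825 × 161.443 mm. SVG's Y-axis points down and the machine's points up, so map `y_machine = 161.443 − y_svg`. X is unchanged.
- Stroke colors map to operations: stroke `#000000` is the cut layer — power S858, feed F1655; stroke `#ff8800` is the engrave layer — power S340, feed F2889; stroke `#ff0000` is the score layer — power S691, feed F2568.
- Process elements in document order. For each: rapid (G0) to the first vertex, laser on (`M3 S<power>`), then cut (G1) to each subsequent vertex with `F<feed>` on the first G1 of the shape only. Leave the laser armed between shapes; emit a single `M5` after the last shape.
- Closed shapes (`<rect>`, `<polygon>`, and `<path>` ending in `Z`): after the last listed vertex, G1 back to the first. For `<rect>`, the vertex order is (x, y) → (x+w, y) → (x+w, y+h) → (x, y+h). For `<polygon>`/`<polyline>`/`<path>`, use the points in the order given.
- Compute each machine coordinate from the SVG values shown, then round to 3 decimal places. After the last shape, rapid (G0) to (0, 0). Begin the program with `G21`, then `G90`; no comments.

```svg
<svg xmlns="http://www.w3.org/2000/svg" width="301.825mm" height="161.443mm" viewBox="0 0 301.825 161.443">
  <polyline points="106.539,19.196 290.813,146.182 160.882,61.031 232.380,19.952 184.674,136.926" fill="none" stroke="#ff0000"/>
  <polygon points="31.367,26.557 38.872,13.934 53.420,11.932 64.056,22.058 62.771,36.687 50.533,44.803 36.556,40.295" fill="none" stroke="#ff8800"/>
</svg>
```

G21
G90
G0 X106.539 Y142.247
M3 S691
G1 X290.813 Y15.261 F2568
G1 X160.882 Y100.412
G1 X232.380 Y141.491
G1 X184.674 Y24.517
G0 X31.367 Y134.886
M3 S340
G1 X38.872 Y147.509 F2889
G1 X53.420 Y149.511
G1 X64.056 Y139.385
G1 X62.771 Y124.756
G1 X50.533 Y116.640
G1 X36.556 Y121.148
G1 X31.367 Y134.886
M5
G0 X0.000 Y0.000

1 u = 1 mm; y_m = 161.443 − y.

[1] `<polyline>` open polyline, #ff0000→score S691 F2568: (106.539,142.247) → (290.813,15.261) → (160.882,100.412) → (232.380,141.491) → (184.674,24.517)

[2] `<polygon>` regular polygon, #ff8800→engrave S340 F2889: (31.367,134.886) → (38.872,147.509) → (53.420,149.511) → (64.056,139.385) → (62.771,124.756) → (50.533,116.640) → (36.556,121.148) → (31.367,134.886) (closed)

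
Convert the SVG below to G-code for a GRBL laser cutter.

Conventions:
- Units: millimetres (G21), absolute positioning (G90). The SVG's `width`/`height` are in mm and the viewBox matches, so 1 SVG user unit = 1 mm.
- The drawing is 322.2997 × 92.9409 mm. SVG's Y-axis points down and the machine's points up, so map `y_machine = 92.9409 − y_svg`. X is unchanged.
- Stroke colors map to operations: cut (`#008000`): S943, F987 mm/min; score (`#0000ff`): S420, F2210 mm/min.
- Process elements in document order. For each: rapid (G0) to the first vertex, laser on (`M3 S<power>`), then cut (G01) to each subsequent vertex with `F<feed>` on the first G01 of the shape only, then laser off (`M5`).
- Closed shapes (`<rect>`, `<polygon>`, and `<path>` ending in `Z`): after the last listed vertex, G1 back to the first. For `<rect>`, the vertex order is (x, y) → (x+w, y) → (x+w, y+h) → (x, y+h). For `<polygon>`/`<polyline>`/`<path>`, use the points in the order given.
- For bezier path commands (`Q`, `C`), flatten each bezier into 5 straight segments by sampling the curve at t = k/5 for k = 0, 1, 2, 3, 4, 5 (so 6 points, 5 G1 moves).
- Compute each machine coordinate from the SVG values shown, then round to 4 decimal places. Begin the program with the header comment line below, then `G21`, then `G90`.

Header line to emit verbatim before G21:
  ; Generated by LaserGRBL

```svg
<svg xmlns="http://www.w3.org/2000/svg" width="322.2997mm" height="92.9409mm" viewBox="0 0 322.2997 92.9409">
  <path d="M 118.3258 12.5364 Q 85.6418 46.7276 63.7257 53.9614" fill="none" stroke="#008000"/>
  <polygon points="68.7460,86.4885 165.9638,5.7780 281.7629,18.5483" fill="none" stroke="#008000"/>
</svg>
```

; Generated by LaserGRBL
G21
G90
G0 X118.3258 Y80.4045
M3 S943
G01 X105.6829 Y67.8063 F987
G01 X93.9015 Y57.3647
G01 X82.9814 Y49.0797
G01 X72.9229 Y42.9513
G01 X63.7257 Y38.9795
M5
G0 X68.7460 Y6.4524
M3 S943
G01 X165.9638 Y87.1629 F987
G01 X281.7629 Y74.3926
G01 X68.7460 Y6.4524
M5

viewBox `0 0 322.2997 92.9409` with mm width/height → 1 unit = 1 mm. Flip: y_m = 92.9409 − y_svg.

**Shape 1** — `<path>` quadratic bezier, stroke `#008000` → cut (S943, F987). Control points (SVG): P0=(118.3258,12.5364), P1=(85.6418,46.7276), P2=(63.7257,53.9614); sampled at t=k/5. Machine vertices: (118.3258,80.4045) → (105.6829,67.8063) → (93.9015,57.3647) → (82.9814,49.0797) → (72.9229,42.9513) → (63.7257,38.9795). Open path.

**Shape 2** — `<polygon>` closed polygon, stroke `#008000` → cut (S943, F987). Machine vertices: (68.7460,6.4524) → (165.9638,87.1629) → (281.7629,74.3926) → (68.7460,6.4524). Closed: final G1 returns to the first vertex.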